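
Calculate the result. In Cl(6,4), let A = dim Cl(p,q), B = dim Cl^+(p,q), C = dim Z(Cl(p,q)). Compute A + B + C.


n = 6 + 4 = 10
Total dim = 2^10 = 1024
Even subalgebra dim = 2^9 = 512
n is even, so center dim = 1
Sum = 1024 + 512 + 1 = 1537


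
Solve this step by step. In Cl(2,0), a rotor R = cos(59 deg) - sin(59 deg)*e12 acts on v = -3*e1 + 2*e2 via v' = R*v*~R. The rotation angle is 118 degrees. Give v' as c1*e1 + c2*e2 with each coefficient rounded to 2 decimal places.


Rotor R = cos(59deg) - sin(59deg)*e12
Rotation angle theta = 2 * 59 = 118 degrees
v' = R*v*~R rotates v by theta.
cos(118deg) = -0.4695, sin(118deg) = 0.8829
v'_1 = -3*cos(118deg) - 2*sin(118deg)
= -3*(-0.4695) - 2*0.8829
= -0.36
v'_2 = -3*sin(118deg) + 2*cos(118deg)
= -3*0.8829 + 2*(-0.4695)
= -3.59
v' = -0.36*e1 - 3.59*e2


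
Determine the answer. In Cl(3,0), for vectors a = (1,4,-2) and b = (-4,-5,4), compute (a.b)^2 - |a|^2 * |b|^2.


a . b = 1*(-4) + 4*(-5) + (-2)*4
= -4 + (-20) + (-8) = -32
|a|^2 = 1^2 + 4^2 + (-2)^2 = 21
|b|^2 = (-4)^2 + (-5)^2 + 4^2 = 57
(a.b)^2 = (-32)^2 = 1024
|a|^2 * |b|^2 = 21 * 57 = 1197
Result = 1024 - 1197 = -173


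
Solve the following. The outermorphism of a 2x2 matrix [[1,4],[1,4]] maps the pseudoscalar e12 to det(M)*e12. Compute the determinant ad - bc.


The outermorphism of a linear map f sends e1^e2 to f(e1)^f(e2).
f(e1) = 1*e1 + 1*e2
f(e2) = 4*e1 + 4*e2
f(e1) ^ f(e2) = (1*e1 + 1*e2) ^ (4*e1 + 4*e2)
= 1*4*e12 + 1*4*e21
= (4 - 4)*e12
= 0*e12
Coefficient = 0


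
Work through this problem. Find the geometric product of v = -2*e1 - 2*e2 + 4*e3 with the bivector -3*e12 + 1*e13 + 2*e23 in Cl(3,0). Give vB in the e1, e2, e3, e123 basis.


vB has grade-1 (vector) and grade-3 (trivector) parts: vB = (v _| B) + (v ^ B).
Vector part <vB>_1:
  e1: -v2*b12 - v3*b13 = -(-2)*(-3) - (4)*(1) = -10
  e2: v1*b12 - v3*b23 = (-2)*(-3) - (4)*(2) = -2
  e3: v1*b13 + v2*b23 = (-2)*(1) + (-2)*(2) = -6
Trivector part <vB>_3:
  e123: v1*b23 - v2*b13 + v3*b12 = (-2)*(2) - (-2)*(1) + (4)*(-3) = -14
vB = -10*e1 - 2*e2 - 6*e3 - 14*e123


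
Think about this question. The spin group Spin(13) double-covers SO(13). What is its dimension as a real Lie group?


Spin(n) double-covers SO(n); both have Lie algebra so(n) of dimension n(n-1)/2.
n = 13
n(n-1) = 13 * 12 = 156
dim Spin(13) = 156/2 = 78


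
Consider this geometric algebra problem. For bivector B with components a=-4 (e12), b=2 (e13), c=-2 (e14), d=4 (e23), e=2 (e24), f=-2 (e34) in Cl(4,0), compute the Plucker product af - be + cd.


Plucker relation: af - be + cd
a*f = (-4)*(-2) = 8
b*e = 2*2 = 4
c*d = (-2)*4 = -8
af - be + cd = 8 - 4 + (-8)
= -4


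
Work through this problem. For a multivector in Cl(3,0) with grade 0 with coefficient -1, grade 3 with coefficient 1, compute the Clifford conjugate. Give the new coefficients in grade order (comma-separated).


Clifford conjugate sign for grade k: (-1)^(k(k+1)/2)
Grade 0: (-1)^(0*1/2) = (-1)^0 = 1, coeff -1 -> -1
Grade 3: (-1)^(3*4/2) = (-1)^6 = 1, coeff 1 -> 1
Conjugated coefficients: -1, 1


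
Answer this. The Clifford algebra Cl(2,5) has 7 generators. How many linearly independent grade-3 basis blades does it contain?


Number of grade-k basis blades in Cl(p,q) with n = p + q is C(n, k).
n = 2 + 5 = 7
C(7, 3) = 7! / (3! * 4!)
= 5040 / (6 * 24)
= 35


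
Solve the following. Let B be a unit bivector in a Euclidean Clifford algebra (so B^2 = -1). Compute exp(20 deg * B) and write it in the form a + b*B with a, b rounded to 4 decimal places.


For a unit bivector B with B^2 = -1, the exponential series gives
e^(theta*B) = cos(theta) + sin(theta)*B (the GA analogue of Euler's formula).
theta = 20 degrees = 0.349066 rad
cos(20 deg) = 0.9397
sin(20 deg) = 0.3420
exp(theta*B) = 0.9397 + 0.3420*B


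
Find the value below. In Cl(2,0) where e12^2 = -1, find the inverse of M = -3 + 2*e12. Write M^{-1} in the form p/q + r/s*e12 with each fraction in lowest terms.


M = -3 + 2*e12, where e12^2 = -1.
Since M commutes with its reverse ~M = a - b*e12, M * ~M = a^2 - b^2*e12^2 = a^2 + b^2.
So M^{-1} = ~M / (a^2 + b^2) = (a - b*e12)/(a^2 + b^2).
a^2 + b^2 = 9 + 4 = 13
Scalar part = -3/13 = -3/13
Bivector coeff = -2/13 = -2/13
M^{-1} = -3/13 - 2/13*e12


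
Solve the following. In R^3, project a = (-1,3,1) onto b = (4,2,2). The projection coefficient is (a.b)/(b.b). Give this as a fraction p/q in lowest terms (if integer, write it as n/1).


Projection coefficient = (a . b) / (b . b)
a . b = (-1)*4 + 3*2 + 1*2
= -4 + 6 + 2 = 4
b . b = 4^2 + 2^2 + 2^2
= 16 + 4 + 4 = 24
Coefficient = 4/24
In lowest terms: 1/6


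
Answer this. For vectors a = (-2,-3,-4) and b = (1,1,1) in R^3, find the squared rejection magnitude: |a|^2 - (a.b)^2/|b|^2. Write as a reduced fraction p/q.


|a|^2 = (-2)^2 + (-3)^2 + (-4)^2 = 29
|b|^2 = 1^2 + 1^2 + 1^2 = 3
a . b = (-2)*1 + (-3)*1 + (-4)*1 = -9
(a.b)^2 = (-9)^2 = 81
|rej|^2 = 29 - 81/3
= (87 - 81)/3
= 6/3
In lowest terms: 2/1


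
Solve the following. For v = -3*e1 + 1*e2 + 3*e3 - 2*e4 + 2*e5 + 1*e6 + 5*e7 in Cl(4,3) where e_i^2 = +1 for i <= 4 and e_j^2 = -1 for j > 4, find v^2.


v^2 = sum of c_i^2 * e_i^2
Positive signature terms (e_i^2 = +1): (-3)^2 + 1^2 + 3^2 + (-2)^2 = 23
Negative signature terms (e_j^2 = -1): 2^2 + 1^2 + 5^2 = 30
v^2 = 23 - 30 = -7


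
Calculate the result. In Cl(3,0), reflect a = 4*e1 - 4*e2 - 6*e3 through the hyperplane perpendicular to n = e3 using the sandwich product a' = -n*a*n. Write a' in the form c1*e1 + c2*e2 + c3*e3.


Reflection formula: a' = -n*a*n, with n = e3 (unit vector, n^2 = 1).
For reflection through hyperplane perp to e3:
The component along e3 flips sign, others stay.
a = (4, -4, -6)
a' = (4, -4, 6)
a' = 4*e1 - 4*e2 + 6*e3


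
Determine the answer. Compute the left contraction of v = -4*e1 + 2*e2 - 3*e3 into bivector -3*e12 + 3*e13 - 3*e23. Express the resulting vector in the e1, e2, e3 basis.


Left contraction v _| B = <vB>_1 (grade-1 part of the geometric product vB).
Using e1_|e12 = e2, e2_|e12 = -e1, e1_|e13 = e3, e3_|e13 = -e1, e2_|e23 = e3, e3_|e23 = -e2:
e1 coeff: -v2*b12 - v3*b13 = -(2)*(-3) - (-3)*(3) = 15
e2 coeff: v1*b12 - v3*b23 = (-4)*(-3) - (-3)*(-3) = 3
e3 coeff: v1*b13 + v2*b23 = (-4)*(3) + (2)*(-3) = -18
v _| B = 15*e1 + 3*e2 - 18*e3


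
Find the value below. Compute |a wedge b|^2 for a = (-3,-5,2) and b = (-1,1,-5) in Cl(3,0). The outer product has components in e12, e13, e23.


a wedge b = (a1*b2 - a2*b1)*e12 + (a1*b3 - a3*b1)*e13 + (a2*b3 - a3*b2)*e23
e12 coeff: (-3)*1 - (-5)*(-1) = -3 - 5 = -8
e13 coeff: (-3)*(-5) - 2*(-1) = 15 - (-2) = 17
e23 coeff: (-5)*(-5) - 2*1 = 25 - 2 = 23
|a wedge b|^2 = (-8)^2 + 17^2 + 23^2
= 64 + 289 + 529
= 882


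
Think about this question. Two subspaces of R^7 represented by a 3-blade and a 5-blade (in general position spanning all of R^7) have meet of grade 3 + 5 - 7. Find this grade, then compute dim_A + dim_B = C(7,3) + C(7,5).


Meet grade = grade(A) + grade(B) - n
= 3 + 5 - 7 = 1
C(7,3) = 35
C(7,5) = 21
dim_A + dim_B = 35 + 21 = 56


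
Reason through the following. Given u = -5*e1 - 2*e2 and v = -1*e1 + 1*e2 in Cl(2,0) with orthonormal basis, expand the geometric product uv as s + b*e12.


Expand: (-5*e1 - 2*e2)(-1*e1 + 1*e2)
= (-5)*(-1)*e1e1 + (-5)*1*e1e2 + (-2)*(-1)*e2e1 + (-2)*1*e2e2
Using e1^2 = e2^2 = 1, e2e1 = -e1e2:
Scalar part s = (-5)*(-1) + (-2)*1 = 5 + (-2) = 3
Bivector part b = (-5)*1 - (-2)*(-1) = -5 - 2 = -7
uv = 3 - 7*e12


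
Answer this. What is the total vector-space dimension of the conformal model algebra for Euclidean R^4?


The conformal model of R^4 uses Cl(5,1): the 4 Euclidean generators plus two extra orthogonal generators e+ (e+^2 = +1) and e- (e-^2 = -1), from which the null vectors e0, einf are built.
Number of generators m = 4 + 2 = 6.
dim Cl(p,q) = 2^m = 2^6 = 64


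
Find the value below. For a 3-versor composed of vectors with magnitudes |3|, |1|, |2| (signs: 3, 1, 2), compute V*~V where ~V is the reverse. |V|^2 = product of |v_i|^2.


Each vector v_i has |v_i|^2 = s_i^2
Squared scales: 3^2 = 9, 1^2 = 1, 2^2 = 4
|V|^2 = 9 * 1 * 4
= 36


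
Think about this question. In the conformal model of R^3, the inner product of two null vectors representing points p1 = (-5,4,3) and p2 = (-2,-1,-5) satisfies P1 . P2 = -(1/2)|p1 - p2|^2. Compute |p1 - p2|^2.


p1 - p2 = (-3, 5, 8)
|p1 - p2|^2 = (-3)^2 + 5^2 + 8^2
= 9 + 25 + 64
= 98


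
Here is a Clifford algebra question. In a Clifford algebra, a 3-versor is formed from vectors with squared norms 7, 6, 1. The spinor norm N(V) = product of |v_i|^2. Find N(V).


Spinor norm N(V) = |v1|^2 * |v2|^2 * ... * |v3|^2
= 7 * 6 * 1
Running product: 7, 42, 42
N(V) = 42


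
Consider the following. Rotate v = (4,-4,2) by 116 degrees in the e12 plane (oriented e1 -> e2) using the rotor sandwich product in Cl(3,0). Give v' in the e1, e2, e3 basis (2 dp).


Rotor R = cos(58deg) - sin(58deg)*e12
Rotation angle theta = 2 * 58 = 116 degrees in the e12 plane (e1 -> e2).
The component perpendicular to the plane (e3) is invariant: v'_3 = v3 = 2.00
cos(116deg) = -0.4384, sin(116deg) = 0.8988
v'_1 = v1*cos(theta) - v2*sin(theta) = 4*(-0.4384) - (-4)*0.8988 = 1.84
v'_2 = v1*sin(theta) + v2*cos(theta) = 4*0.8988 + (-4)*(-0.4384) = 5.35
v' = 1.84*e1 + 5.35*e2 + 2.00*e3


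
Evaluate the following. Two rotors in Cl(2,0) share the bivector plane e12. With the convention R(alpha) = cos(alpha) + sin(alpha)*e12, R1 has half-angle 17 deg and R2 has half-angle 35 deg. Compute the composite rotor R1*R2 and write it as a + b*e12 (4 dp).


Same-plane rotors commute and their half-angles add:
R1*R2 = cos(a1 + a2) + sin(a1 + a2)*e12.
a1 + a2 = 17 + 35 = 52 deg
cos(52 deg) = 0.6157
sin(52 deg) = 0.7880
R1*R2 = 0.6157 + 0.7880*e12


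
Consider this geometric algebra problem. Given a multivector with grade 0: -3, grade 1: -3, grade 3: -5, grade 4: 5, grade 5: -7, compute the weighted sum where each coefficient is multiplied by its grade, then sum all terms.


Grade-weighted sum = sum of grade_k * coefficient_k
0*(-3) = 0
1*(-3) = -3
3*(-5) = -15
4*5 = 20
5*(-7) = -35
Total = 0 + (-3) + (-15) + 20 + (-35) = -33


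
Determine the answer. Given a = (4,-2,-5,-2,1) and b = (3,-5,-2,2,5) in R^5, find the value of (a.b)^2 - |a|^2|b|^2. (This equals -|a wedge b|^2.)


a . b = 4*3 + (-2)*(-5) + (-5)*(-2) + (-2)*2 + 1*5
= 12 + 10 + 10 + (-4) + 5 = 33
|a|^2 = 4^2 + (-2)^2 + (-5)^2 + (-2)^2 + 1^2 = 50
|b|^2 = 3^2 + (-5)^2 + (-2)^2 + 2^2 + 5^2 = 67
(a.b)^2 = 33^2 = 1089
|a|^2 * |b|^2 = 50 * 67 = 3350
Result = 1089 - 3350 = -2261


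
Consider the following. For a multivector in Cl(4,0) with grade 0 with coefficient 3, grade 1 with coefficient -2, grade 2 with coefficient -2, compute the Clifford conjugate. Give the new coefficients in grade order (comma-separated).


Clifford conjugate sign for grade k: (-1)^(k(k+1)/2)
Grade 0: (-1)^(0*1/2) = (-1)^0 = 1, coeff 3 -> 3
Grade 1: (-1)^(1*2/2) = (-1)^1 = -1, coeff -2 -> 2
Grade 2: (-1)^(2*3/2) = (-1)^3 = -1, coeff -2 -> 2
Conjugated coefficients: 3, 2, 2


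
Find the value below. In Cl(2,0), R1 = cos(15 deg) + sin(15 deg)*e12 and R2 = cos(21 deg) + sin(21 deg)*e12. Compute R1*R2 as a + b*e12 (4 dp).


Same-plane rotors commute and their half-angles add:
R1*R2 = cos(a1 + a2) + sin(a1 + a2)*e12.
a1 + a2 = 15 + 21 = 36 deg
cos(36 deg) = 0.8090
sin(36 deg) = 0.5878
R1*R2 = 0.8090 + 0.5878*e12


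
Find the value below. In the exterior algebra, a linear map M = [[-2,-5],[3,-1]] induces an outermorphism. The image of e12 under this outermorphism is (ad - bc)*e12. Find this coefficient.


The outermorphism of a linear map f sends e1^e2 to f(e1)^f(e2).
f(e1) = -2*e1 + 3*e2
f(e2) = -5*e1 - 1*e2
f(e1) ^ f(e2) = (-2*e1 + 3*e2) ^ (-5*e1 - 1*e2)
= (-2)*(-1)*e12 + 3*(-5)*e21
= (2 - (-15))*e12
= 17*e12
Coefficient = 17


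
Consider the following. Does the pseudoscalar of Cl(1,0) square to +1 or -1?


The pseudoscalar I = e1...e_n (product of all n generators) of Cl(p,q) satisfies I^2 = (-1)^(q + n(n-1)/2).
p = 1, q = 0, n = p + q = 1
n(n-1)/2 = 1 * 0 / 2 = 0
Exponent = q + n(n-1)/2 = 0 + 0 = 0
I^2 = (-1)^0 = +1


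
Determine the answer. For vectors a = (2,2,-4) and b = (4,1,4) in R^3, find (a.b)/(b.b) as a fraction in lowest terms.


Projection coefficient = (a . b) / (b . b)
a . b = 2*4 + 2*1 + (-4)*4
= 8 + 2 + (-16) = -6
b . b = 4^2 + 1^2 + 4^2
= 16 + 1 + 16 = 33
Coefficient = -6/33
In lowest terms: -2/11


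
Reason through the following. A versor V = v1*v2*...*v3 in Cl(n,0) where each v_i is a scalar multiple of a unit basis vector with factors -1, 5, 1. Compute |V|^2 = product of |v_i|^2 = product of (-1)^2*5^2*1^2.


Each vector v_i has |v_i|^2 = s_i^2
Squared scales: (-1)^2 = 1, 5^2 = 25, 1^2 = 1
|V|^2 = 1 * 25 * 1
= 25


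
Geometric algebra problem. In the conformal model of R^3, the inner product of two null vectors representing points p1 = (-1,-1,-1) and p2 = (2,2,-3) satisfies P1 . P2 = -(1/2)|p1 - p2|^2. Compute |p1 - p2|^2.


p1 - p2 = (-3, -3, 2)
|p1 - p2|^2 = (-3)^2 + (-3)^2 + 2^2
= 9 + 9 + 4
= 22


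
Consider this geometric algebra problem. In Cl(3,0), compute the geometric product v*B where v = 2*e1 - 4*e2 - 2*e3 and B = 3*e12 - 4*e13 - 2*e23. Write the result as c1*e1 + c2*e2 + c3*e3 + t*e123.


vB has grade-1 (vector) and grade-3 (trivector) parts: vB = (v _| B) + (v ^ B).
Vector part <vB>_1:
  e1: -v2*b12 - v3*b13 = -(-4)*(3) - (-2)*(-4) = 4
  e2: v1*b12 - v3*b23 = (2)*(3) - (-2)*(-2) = 2
  e3: v1*b13 + v2*b23 = (2)*(-4) + (-4)*(-2) = 0
Trivector part <vB>_3:
  e123: v1*b23 - v2*b13 + v3*b12 = (2)*(-2) - (-4)*(-4) + (-2)*(3) = -26
vB = 4*e1 + 2*e2 + 0*e3 - 26*e123


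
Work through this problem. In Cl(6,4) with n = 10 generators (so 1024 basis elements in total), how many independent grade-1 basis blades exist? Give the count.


Number of grade-k basis blades in Cl(p,q) with n = p + q is C(n, k).
n = 6 + 4 = 10
C(10, 1) = 10! / (1! * 9!)
= 3628800 / (1 * 362880)
= 10


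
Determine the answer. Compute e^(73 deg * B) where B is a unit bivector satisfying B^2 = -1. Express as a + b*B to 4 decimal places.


For a unit bivector B with B^2 = -1, the exponential series gives
e^(theta*B) = cos(theta) + sin(theta)*B (the GA analogue of Euler's formula).
theta = 73 degrees = 1.27409 rad
cos(73 deg) = 0.2924
sin(73 deg) = 0.9563
exp(theta*B) = 0.2924 + 0.9563*B


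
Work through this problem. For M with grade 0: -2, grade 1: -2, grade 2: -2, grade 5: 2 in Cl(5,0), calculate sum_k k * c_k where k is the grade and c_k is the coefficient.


Grade-weighted sum = sum of grade_k * coefficient_k
0*(-2) = 0
1*(-2) = -2
2*(-2) = -4
5*2 = 10
Total = 0 + (-2) + (-4) + 10 = 4


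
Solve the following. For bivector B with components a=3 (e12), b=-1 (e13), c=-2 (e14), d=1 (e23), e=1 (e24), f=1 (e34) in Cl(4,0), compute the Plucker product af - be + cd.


Plucker relation: af - be + cd
a*f = 3*1 = 3
b*e = (-1)*1 = -1
c*d = (-2)*1 = -2
af - be + cd = 3 - (-1) + (-2)
= 2


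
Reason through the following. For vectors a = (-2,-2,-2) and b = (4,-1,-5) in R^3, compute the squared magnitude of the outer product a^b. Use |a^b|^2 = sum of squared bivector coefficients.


a wedge b = (a1*b2 - a2*b1)*e12 + (a1*b3 - a3*b1)*e13 + (a2*b3 - a3*b2)*e23
e12 coeff: (-2)*(-1) - (-2)*4 = 2 - (-8) = 10
e13 coeff: (-2)*(-5) - (-2)*4 = 10 - (-8) = 18
e23 coeff: (-2)*(-5) - (-2)*(-1) = 10 - 2 = 8
|a wedge b|^2 = 10^2 + 18^2 + 8^2
= 100 + 324 + 64
= 488


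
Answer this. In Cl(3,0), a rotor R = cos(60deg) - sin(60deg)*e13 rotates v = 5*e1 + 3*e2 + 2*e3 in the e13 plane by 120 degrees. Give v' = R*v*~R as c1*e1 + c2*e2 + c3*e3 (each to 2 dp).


Rotor R = cos(60deg) - sin(60deg)*e13
Rotation angle theta = 2 * 60 = 120 degrees in the e13 plane (e1 -> e3).
The component perpendicular to the plane (e2) is invariant: v'_2 = v2 = 3.00
cos(120deg) = -0.5000, sin(120deg) = 0.8660
v'_1 = v1*cos(theta) - v3*sin(theta) = 5*(-0.5000) - 2*0.8660 = -4.23
v'_3 = v1*sin(theta) + v3*cos(theta) = 5*0.8660 + 2*(-0.5000) = 3.33
v' = -4.23*e1 + 3.00*e2 + 3.33*e3


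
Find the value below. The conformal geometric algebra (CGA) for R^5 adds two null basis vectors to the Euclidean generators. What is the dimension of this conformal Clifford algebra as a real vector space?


The conformal model of R^5 uses Cl(6,1): the 5 Euclidean generators plus two extra orthogonal generators e+ (e+^2 = +1) and e- (e-^2 = -1), from which the null vectors e0, einf are built.
Number of generators m = 5 + 2 = 7.
dim Cl(p,q) = 2^m = 2^7 = 128


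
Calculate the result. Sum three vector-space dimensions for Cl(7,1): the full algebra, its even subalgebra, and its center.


n = 7 + 1 = 8
Total dim = 2^8 = 256
Even subalgebra dim = 2^7 = 128
n is even, so center dim = 1
Sum = 256 + 128 + 1 = 385


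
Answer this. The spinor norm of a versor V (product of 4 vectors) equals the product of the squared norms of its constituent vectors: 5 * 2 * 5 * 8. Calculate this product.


Spinor norm N(V) = |v1|^2 * |v2|^2 * ... * |v4|^2
= 5 * 2 * 5 * 8
Running product: 5, 10, 50, 400
N(V) = 400


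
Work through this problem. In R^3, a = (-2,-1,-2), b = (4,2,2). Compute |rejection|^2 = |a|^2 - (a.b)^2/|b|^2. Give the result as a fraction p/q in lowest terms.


|a|^2 = (-2)^2 + (-1)^2 + (-2)^2 = 9
|b|^2 = 4^2 + 2^2 + 2^2 = 24
a . b = (-2)*4 + (-1)*2 + (-2)*2 = -14
(a.b)^2 = (-14)^2 = 196
|rej|^2 = 9 - 196/24
= (216 - 196)/24
= 20/24
In lowest terms: 5/6


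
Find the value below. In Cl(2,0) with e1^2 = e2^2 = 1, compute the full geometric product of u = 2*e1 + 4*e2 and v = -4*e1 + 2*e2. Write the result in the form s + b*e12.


Expand: (2*e1 + 4*e2)(-4*e1 + 2*e2)
= 2*(-4)*e1e1 + 2*2*e1e2 + 4*(-4)*e2e1 + 4*2*e2e2
Using e1^2 = e2^2 = 1, e2e1 = -e1e2:
Scalar part s = 2*(-4) + 4*2 = -8 + 8 = 0
Bivector part b = 2*2 - 4*(-4) = 4 - (-16) = 20
uv = 0 + 20*e12


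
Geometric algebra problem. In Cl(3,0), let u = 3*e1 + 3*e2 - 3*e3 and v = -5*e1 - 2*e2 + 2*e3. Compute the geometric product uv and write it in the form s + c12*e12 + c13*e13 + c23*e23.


In Cl(3,0): e_i^2 = 1, e_ie_j = -e_je_i for i != j.
Scalar part = u . v = 3*(-5) + 3*(-2) + (-3)*2
= -15 + (-6) + (-6) = -27
e12 coeff = 3*(-2) - 3*(-5) = -6 - (-15) = 9
e13 coeff = 3*2 - (-3)*(-5) = 6 - 15 = -9
e23 coeff = 3*2 - (-3)*(-2) = 6 - 6 = 0
uv = -27 + 9*e12 - 9*e13 + 0*e23


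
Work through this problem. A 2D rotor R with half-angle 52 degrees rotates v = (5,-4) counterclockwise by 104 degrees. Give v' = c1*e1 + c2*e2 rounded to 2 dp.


Rotor R = cos(52deg) - sin(52deg)*e12
Rotation angle theta = 2 * 52 = 104 degrees
v' = R*v*~R rotates v by theta.
cos(104deg) = -0.2419, sin(104deg) = 0.9703
v'_1 = 5*cos(104deg) - (-4)*sin(104deg)
= 5*(-0.2419) - (-4)*0.9703
= 2.67
v'_2 = 5*sin(104deg) + (-4)*cos(104deg)
= 5*0.9703 + (-4)*(-0.2419)
= 5.82
v' = 2.67*e1 + 5.82*e2


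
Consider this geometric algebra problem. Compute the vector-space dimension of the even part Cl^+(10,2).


Even subalgebra dimension = 2^(n-1)
n = 10 + 2 = 12
2^(12 - 1) = 2^11 = 2048
Verification: sum of C(12,k) for even k = 1 + 66 + 495 + 924 + 495 + 66 + 1 = 2048
Result = 2048


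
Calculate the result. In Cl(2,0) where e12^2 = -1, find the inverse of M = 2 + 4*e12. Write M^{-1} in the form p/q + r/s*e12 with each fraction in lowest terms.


M = 2 + 4*e12, where e12^2 = -1.
Since M commutes with its reverse ~M = a - b*e12, M * ~M = a^2 - b^2*e12^2 = a^2 + b^2.
So M^{-1} = ~M / (a^2 + b^2) = (a - b*e12)/(a^2 + b^2).
a^2 + b^2 = 4 + 16 = 20
Scalar part = 2/20 = 1/10
Bivector coeff = -4/20 = -1/5
M^{-1} = 1/10 - 1/5*e12


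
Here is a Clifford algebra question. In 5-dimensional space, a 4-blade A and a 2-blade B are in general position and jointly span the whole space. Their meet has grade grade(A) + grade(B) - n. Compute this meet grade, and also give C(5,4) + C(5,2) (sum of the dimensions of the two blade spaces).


Meet grade = grade(A) + grade(B) - n
= 4 + 2 - 5 = 1
C(5,4) = 5
C(5,2) = 10
dim_A + dim_B = 5 + 10 = 15


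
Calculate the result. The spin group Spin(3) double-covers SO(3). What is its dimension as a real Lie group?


Spin(n) double-covers SO(n); both have Lie algebra so(n) of dimension n(n-1)/2.
n = 3
n(n-1) = 3 * 2 = 6
dim Spin(3) = 6/2 = 3


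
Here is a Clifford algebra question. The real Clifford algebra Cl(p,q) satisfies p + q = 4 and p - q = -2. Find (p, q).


We need p + q = 4 and p - q = -2.
Adding: 2p = 4 + (-2) = 2, so p = 1.
Then q = 4 - 1 = 3.
(p, q) = (1, 3)


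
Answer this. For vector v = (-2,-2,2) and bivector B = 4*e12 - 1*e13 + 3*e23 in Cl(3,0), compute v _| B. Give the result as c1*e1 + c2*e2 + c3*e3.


Left contraction v _| B = <vB>_1 (grade-1 part of the geometric product vB).
Using e1_|e12 = e2, e2_|e12 = -e1, e1_|e13 = e3, e3_|e13 = -e1, e2_|e23 = e3, e3_|e23 = -e2:
e1 coeff: -v2*b12 - v3*b13 = -(-2)*(4) - (2)*(-1) = 10
e2 coeff: v1*b12 - v3*b23 = (-2)*(4) - (2)*(3) = -14
e3 coeff: v1*b13 + v2*b23 = (-2)*(-1) + (-2)*(3) = -4
v _| B = 10*e1 - 14*e2 - 4*e3


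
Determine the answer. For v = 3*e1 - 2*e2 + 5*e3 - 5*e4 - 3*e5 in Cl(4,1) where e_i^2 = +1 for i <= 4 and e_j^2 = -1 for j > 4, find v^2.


v^2 = sum of c_i^2 * e_i^2
Positive signature terms (e_i^2 = +1): 3^2 + (-2)^2 + 5^2 + (-5)^2 = 63
Negative signature terms (e_j^2 = -1): (-3)^2 = 9
v^2 = 63 - 9 = 54


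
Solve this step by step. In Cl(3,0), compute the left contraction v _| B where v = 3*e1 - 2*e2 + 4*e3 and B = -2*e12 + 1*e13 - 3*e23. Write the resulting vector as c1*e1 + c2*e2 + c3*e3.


Left contraction v _| B = <vB>_1 (grade-1 part of the geometric product vB).
Using e1_|e12 = e2, e2_|e12 = -e1, e1_|e13 = e3, e3_|e13 = -e1, e2_|e23 = e3, e3_|e23 = -e2:
e1 coeff: -v2*b12 - v3*b13 = -(-2)*(-2) - (4)*(1) = -8
e2 coeff: v1*b12 - v3*b23 = (3)*(-2) - (4)*(-3) = 6
e3 coeff: v1*b13 + v2*b23 = (3)*(1) + (-2)*(-3) = 9
v _| B = -8*e1 + 6*e2 + 9*e3


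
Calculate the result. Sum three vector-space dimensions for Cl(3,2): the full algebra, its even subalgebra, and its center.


n = 3 + 2 = 5
Total dim = 2^5 = 32
Even subalgebra dim = 2^4 = 16
n is odd, so center dim = 2
Sum = 32 + 16 + 2 = 50


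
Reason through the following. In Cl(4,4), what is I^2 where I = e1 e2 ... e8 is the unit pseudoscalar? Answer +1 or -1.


The pseudoscalar I = e1...e_n (product of all n generators) of Cl(p,q) satisfies I^2 = (-1)^(q + n(n-1)/2).
p = 4, q = 4, n = p + q = 8
n(n-1)/2 = 8 * 7 / 2 = 28
Exponent = q + n(n-1)/2 = 4 + 28 = 32
I^2 = (-1)^32 = +1


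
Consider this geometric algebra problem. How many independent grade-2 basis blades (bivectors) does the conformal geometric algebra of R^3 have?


The conformal model of R^3 uses Cl(4,1) with m = 3 + 2 = 5 generators.
Number of grade-2 blades = C(m, 2) = C(5, 2)
= 5*4/2 = 10


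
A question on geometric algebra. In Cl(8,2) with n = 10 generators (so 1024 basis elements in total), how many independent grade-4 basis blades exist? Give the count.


Number of grade-k basis blades in Cl(p,q) with n = p + q is C(n, k).
n = 8 + 2 = 10
C(10, 4) = 10! / (4! * 6!)
= 3628800 / (24 * 720)
= 210


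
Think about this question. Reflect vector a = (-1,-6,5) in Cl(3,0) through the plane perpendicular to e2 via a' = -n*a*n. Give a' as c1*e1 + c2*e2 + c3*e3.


Reflection formula: a' = -n*a*n, with n = e2 (unit vector, n^2 = 1).
For reflection through hyperplane perp to e2:
The component along e2 flips sign, others stay.
a = (-1, -6, 5)
a' = (-1, 6, 5)
a' = -1*e1 + 6*e2 + 5*e3


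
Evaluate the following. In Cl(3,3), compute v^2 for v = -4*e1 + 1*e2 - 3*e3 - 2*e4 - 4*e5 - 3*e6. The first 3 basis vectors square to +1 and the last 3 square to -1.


v^2 = sum of c_i^2 * e_i^2
Positive signature terms (e_i^2 = +1): (-4)^2 + 1^2 + (-3)^2 = 26
Negative signature terms (e_j^2 = -1): (-2)^2 + (-4)^2 + (-3)^2 = 29
v^2 = 26 - 29 = -3


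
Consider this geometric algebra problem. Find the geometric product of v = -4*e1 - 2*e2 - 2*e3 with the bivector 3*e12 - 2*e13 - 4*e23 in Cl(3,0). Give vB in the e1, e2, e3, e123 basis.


vB has grade-1 (vector) and grade-3 (trivector) parts: vB = (v _| B) + (v ^ B).
Vector part <vB>_1:
  e1: -v2*b12 - v3*b13 = -(-2)*(3) - (-2)*(-2) = 2
  e2: v1*b12 - v3*b23 = (-4)*(3) - (-2)*(-4) = -20
  e3: v1*b13 + v2*b23 = (-4)*(-2) + (-2)*(-4) = 16
Trivector part <vB>_3:
  e123: v1*b23 - v2*b13 + v3*b12 = (-4)*(-4) - (-2)*(-2) + (-2)*(3) = 6
vB = 2*e1 - 20*e2 + 16*e3 + 6*e123


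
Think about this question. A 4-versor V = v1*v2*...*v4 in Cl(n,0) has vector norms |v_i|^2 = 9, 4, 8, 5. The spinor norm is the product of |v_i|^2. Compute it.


Spinor norm N(V) = |v1|^2 * |v2|^2 * ... * |v4|^2
= 9 * 4 * 8 * 5
Running product: 9, 36, 288, 1440
N(V) = 1440


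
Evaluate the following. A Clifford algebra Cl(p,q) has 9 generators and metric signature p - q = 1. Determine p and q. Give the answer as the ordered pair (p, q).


We need p + q = 9 and p - q = 1.
Adding: 2p = 9 + 1 = 10, so p = 5.
Then q = 9 - 5 = 4.
(p, q) = (5, 4)


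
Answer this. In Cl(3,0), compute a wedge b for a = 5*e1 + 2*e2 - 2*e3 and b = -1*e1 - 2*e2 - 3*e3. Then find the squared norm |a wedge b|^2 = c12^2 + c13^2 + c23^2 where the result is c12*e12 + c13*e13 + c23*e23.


a wedge b = (a1*b2 - a2*b1)*e12 + (a1*b3 - a3*b1)*e13 + (a2*b3 - a3*b2)*e23
e12 coeff: 5*(-2) - 2*(-1) = -10 - (-2) = -8
e13 coeff: 5*(-3) - (-2)*(-1) = -15 - 2 = -17
e23 coeff: 2*(-3) - (-2)*(-2) = -6 - 4 = -10
|a wedge b|^2 = (-8)^2 + (-17)^2 + (-10)^2
= 64 + 289 + 100
= 453


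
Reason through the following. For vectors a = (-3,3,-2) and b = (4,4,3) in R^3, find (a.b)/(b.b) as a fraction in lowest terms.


Projection coefficient = (a . b) / (b . b)
a . b = (-3)*4 + 3*4 + (-2)*3
= -12 + 12 + (-6) = -6
b . b = 4^2 + 4^2 + 3^2
= 16 + 16 + 9 = 41
Coefficient = -6/41
In lowest terms: -6/41


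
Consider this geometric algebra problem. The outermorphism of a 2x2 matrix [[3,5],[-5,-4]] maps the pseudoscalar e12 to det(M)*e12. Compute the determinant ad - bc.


The outermorphism of a linear map f sends e1^e2 to f(e1)^f(e2).
f(e1) = 3*e1 - 5*e2
f(e2) = 5*e1 - 4*e2
f(e1) ^ f(e2) = (3*e1 - 5*e2) ^ (5*e1 - 4*e2)
= 3*(-4)*e12 + (-5)*5*e21
= (-12 - (-25))*e12
= 13*e12
Coefficient = 13


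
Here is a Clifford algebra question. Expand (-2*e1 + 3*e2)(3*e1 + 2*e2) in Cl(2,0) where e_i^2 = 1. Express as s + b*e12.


Expand: (-2*e1 + 3*e2)(3*e1 + 2*e2)
= (-2)*3*e1e1 + (-2)*2*e1e2 + 3*3*e2e1 + 3*2*e2e2
Using e1^2 = e2^2 = 1, e2e1 = -e1e2:
Scalar part s = (-2)*3 + 3*2 = -6 + 6 = 0
Bivector part b = (-2)*2 - 3*3 = -4 - 9 = -13
uv = 0 - 13*e12


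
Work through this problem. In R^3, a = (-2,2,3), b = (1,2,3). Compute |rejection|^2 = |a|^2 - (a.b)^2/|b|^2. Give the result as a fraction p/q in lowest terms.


|a|^2 = (-2)^2 + 2^2 + 3^2 = 17
|b|^2 = 1^2 + 2^2 + 3^2 = 14
a . b = (-2)*1 + 2*2 + 3*3 = 11
(a.b)^2 = 11^2 = 121
|rej|^2 = 17 - 121/14
= (238 - 121)/14
= 117/14
In lowest terms: 117/14


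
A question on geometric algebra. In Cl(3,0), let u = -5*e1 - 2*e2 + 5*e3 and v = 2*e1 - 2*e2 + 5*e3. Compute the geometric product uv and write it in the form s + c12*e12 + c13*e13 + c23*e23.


In Cl(3,0): e_i^2 = 1, e_ie_j = -e_je_i for i != j.
Scalar part = u . v = (-5)*2 + (-2)*(-2) + 5*5
= -10 + 4 + 25 = 19
e12 coeff = (-5)*(-2) - (-2)*2 = 10 - (-4) = 14
e13 coeff = (-5)*5 - 5*2 = -25 - 10 = -35
e23 coeff = (-2)*5 - 5*(-2) = -10 - (-10) = 0
uv = 19 + 14*e12 - 35*e13 + 0*e23


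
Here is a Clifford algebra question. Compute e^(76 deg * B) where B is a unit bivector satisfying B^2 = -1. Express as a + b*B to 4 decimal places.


For a unit bivector B with B^2 = -1, the exponential series gives
e^(theta*B) = cos(theta) + sin(theta)*B (the GA analogue of Euler's formula).
theta = 76 degrees = 1.32645 rad
cos(76 deg) = 0.2419
sin(76 deg) = 0.9703
exp(theta*B) = 0.2419 + 0.9703*B


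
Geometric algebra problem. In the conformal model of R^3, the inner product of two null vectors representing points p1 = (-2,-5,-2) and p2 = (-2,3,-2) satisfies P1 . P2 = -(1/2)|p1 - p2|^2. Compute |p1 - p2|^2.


p1 - p2 = (0, -8, 0)
|p1 - p2|^2 = 0^2 + (-8)^2 + 0^2
= 0 + 64 + 0
= 64


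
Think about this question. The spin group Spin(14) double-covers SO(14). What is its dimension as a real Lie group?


Spin(n) double-covers SO(n); both have Lie algebra so(n) of dimension n(n-1)/2.
n = 14
n(n-1) = 14 * 13 = 182
dim Spin(14) = 182/2 = 91


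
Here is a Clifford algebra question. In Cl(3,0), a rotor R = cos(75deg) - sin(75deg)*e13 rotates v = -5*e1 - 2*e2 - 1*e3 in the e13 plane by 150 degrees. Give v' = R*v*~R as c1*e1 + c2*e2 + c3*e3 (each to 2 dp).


Rotor R = cos(75deg) - sin(75deg)*e13
Rotation angle theta = 2 * 75 = 150 degrees in the e13 plane (e1 -> e3).
The component perpendicular to the plane (e2) is invariant: v'_2 = v2 = -2.00
cos(150deg) = -0.8660, sin(150deg) = 0.5000
v'_1 = v1*cos(theta) - v3*sin(theta) = -5*(-0.8660) - (-1)*0.5000 = 4.83
v'_3 = v1*sin(theta) + v3*cos(theta) = -5*0.5000 + (-1)*(-0.8660) = -1.63
v' = 4.83*e1 - 2.00*e2 - 1.63*e3


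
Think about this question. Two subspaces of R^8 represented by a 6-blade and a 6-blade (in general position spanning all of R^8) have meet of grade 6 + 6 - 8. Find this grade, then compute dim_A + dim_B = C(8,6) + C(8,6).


Meet grade = grade(A) + grade(B) - n
= 6 + 6 - 8 = 4
C(8,6) = 28
C(8,6) = 28
dim_A + dim_B = 28 + 28 = 56


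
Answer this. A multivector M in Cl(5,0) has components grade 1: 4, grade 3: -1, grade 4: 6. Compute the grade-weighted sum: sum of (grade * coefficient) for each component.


Grade-weighted sum = sum of grade_k * coefficient_k
1*4 = 4
3*(-1) = -3
4*6 = 24
Total = 4 + (-3) + 24 = 25


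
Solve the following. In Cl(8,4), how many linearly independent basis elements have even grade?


Even subalgebra dimension = 2^(n-1)
n = 8 + 4 = 12
2^(12 - 1) = 2^11 = 2048
Verification: sum of C(12,k) for even k = 1 + 66 + 495 + 924 + 495 + 66 + 1 = 2048
Result = 2048


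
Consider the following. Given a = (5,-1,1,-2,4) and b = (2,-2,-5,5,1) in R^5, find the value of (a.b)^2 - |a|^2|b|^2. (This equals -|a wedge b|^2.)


a . b = 5*2 + (-1)*(-2) + 1*(-5) + (-2)*5 + 4*1
= 10 + 2 + (-5) + (-10) + 4 = 1
|a|^2 = 5^2 + (-1)^2 + 1^2 + (-2)^2 + 4^2 = 47
|b|^2 = 2^2 + (-2)^2 + (-5)^2 + 5^2 + 1^2 = 59
(a.b)^2 = 1^2 = 1
|a|^2 * |b|^2 = 47 * 59 = 2773
Result = 1 - 2773 = -2772


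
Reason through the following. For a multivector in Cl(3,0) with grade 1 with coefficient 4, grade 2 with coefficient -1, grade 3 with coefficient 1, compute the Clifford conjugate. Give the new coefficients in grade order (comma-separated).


Clifford conjugate sign for grade k: (-1)^(k(k+1)/2)
Grade 1: (-1)^(1*2/2) = (-1)^1 = -1, coeff 4 -> -4
Grade 2: (-1)^(2*3/2) = (-1)^3 = -1, coeff -1 -> 1
Grade 3: (-1)^(3*4/2) = (-1)^6 = 1, coeff 1 -> 1
Conjugated coefficients: -4, 1, 1


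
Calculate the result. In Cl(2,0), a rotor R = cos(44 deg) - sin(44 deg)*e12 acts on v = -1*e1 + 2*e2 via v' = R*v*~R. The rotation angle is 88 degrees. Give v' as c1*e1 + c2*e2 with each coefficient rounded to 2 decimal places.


Rotor R = cos(44deg) - sin(44deg)*e12
Rotation angle theta = 2 * 44 = 88 degrees
v' = R*v*~R rotates v by theta.
cos(88deg) = 0.0349, sin(88deg) = 0.9994
v'_1 = -1*cos(88deg) - 2*sin(88deg)
= -1*0.0349 - 2*0.9994
= -2.03
v'_2 = -1*sin(88deg) + 2*cos(88deg)
= -1*0.9994 + 2*0.0349
= -0.93
v' = -2.03*e1 - 0.93*e2


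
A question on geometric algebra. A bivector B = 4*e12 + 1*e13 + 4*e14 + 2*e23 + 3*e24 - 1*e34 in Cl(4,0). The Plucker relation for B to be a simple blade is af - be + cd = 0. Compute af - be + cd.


Plucker relation: af - be + cd
a*f = 4*(-1) = -4
b*e = 1*3 = 3
c*d = 4*2 = 8
af - be + cd = -4 - 3 + 8
= 1


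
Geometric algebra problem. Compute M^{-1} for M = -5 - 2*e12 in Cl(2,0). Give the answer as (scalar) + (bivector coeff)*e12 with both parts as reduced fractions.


M = -5 - 2*e12, where e12^2 = -1.
Since M commutes with its reverse ~M = a - b*e12, M * ~M = a^2 - b^2*e12^2 = a^2 + b^2.
So M^{-1} = ~M / (a^2 + b^2) = (a - b*e12)/(a^2 + b^2).
a^2 + b^2 = 25 + 4 = 29
Scalar part = -5/29 = -5/29
Bivector coeff = 2/29 = 2/29
M^{-1} = -5/29 + 2/29*e12


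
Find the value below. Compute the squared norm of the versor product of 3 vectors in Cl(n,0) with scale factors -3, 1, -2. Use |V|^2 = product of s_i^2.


Each vector v_i has |v_i|^2 = s_i^2
Squared scales: (-3)^2 = 9, 1^2 = 1, (-2)^2 = 4
|V|^2 = 9 * 1 * 4
= 36


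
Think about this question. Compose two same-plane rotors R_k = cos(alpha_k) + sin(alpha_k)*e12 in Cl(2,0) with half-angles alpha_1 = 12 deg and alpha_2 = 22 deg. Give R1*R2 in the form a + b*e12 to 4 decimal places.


Same-plane rotors commute and their half-angles add:
R1*R2 = cos(a1 + a2) + sin(a1 + a2)*e12.
a1 + a2 = 12 + 22 = 34 deg
cos(34 deg) = 0.8290
sin(34 deg) = 0.5592
R1*R2 = 0.8290 + 0.5592*e12


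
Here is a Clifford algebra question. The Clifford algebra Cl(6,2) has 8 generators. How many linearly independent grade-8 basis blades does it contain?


Number of grade-k basis blades in Cl(p,q) with n = p + q is C(n, k).
n = 6 + 2 = 8
C(8, 8) = 8! / (8! * 0!)
= 40320 / (40320 * 1)
= 1


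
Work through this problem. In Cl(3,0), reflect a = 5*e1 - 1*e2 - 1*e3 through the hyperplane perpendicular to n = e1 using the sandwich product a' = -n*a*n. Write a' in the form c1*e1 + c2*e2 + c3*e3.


Reflection formula: a' = -n*a*n, with n = e1 (unit vector, n^2 = 1).
For reflection through hyperplane perp to e1:
The component along e1 flips sign, others stay.
a = (5, -1, -1)
a' = (-5, -1, -1)
a' = -5*e1 - 1*e2 - 1*e3


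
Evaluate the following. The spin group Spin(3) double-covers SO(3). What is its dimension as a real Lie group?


Spin(n) double-covers SO(n); both have Lie algebra so(n) of dimension n(n-1)/2.
n = 3
n(n-1) = 3 * 2 = 6
dim Spin(3) = 6/2 = 3


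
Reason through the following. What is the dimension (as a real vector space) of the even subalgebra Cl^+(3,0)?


Even subalgebra dimension = 2^(n-1)
n = 3 + 0 = 3
2^(3 - 1) = 2^2 = 4
Verification: sum of C(3,k) for even k = 1 + 3 = 4
Result = 4


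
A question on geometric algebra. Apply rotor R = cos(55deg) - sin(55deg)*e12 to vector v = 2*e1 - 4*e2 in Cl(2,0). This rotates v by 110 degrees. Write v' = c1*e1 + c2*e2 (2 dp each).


Rotor R = cos(55deg) - sin(55deg)*e12
Rotation angle theta = 2 * 55 = 110 degrees
v' = R*v*~R rotates v by theta.
cos(110deg) = -0.3420, sin(110deg) = 0.9397
v'_1 = 2*cos(110deg) - (-4)*sin(110deg)
= 2*(-0.3420) - (-4)*0.9397
= 3.07
v'_2 = 2*sin(110deg) + (-4)*cos(110deg)
= 2*0.9397 + (-4)*(-0.3420)
= 3.25
v' = 3.07*e1 + 3.25*e2


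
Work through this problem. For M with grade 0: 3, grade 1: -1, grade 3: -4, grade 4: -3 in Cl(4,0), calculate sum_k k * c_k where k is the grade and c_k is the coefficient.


Grade-weighted sum = sum of grade_k * coefficient_k
0*3 = 0
1*(-1) = -1
3*(-4) = -12
4*(-3) = -12
Total = 0 + (-1) + (-12) + (-12) = -25


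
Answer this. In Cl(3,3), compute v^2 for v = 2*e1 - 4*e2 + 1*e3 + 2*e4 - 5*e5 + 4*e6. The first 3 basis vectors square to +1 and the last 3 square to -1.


v^2 = sum of c_i^2 * e_i^2
Positive signature terms (e_i^2 = +1): 2^2 + (-4)^2 + 1^2 = 21
Negative signature terms (e_j^2 = -1): 2^2 + (-5)^2 + 4^2 = 45
v^2 = 21 - 45 = -24


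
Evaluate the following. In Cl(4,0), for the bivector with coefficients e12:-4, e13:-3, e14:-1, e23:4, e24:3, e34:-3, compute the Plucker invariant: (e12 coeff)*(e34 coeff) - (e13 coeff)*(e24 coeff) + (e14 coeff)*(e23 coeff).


Plucker relation: af - be + cd
a*f = (-4)*(-3) = 12
b*e = (-3)*3 = -9
c*d = (-1)*4 = -4
af - be + cd = 12 - (-9) + (-4)
= 17


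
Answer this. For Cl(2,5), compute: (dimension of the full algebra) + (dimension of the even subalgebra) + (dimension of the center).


n = 2 + 5 = 7
Total dim = 2^7 = 128
Even subalgebra dim = 2^6 = 64
n is odd, so center dim = 2
Sum = 128 + 64 + 2 = 194


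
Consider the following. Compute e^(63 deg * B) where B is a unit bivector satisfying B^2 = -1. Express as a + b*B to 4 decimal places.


For a unit bivector B with B^2 = -1, the exponential series gives
e^(theta*B) = cos(theta) + sin(theta)*B (the GA analogue of Euler's formula).
theta = 63 degrees = 1.099557 rad
cos(63 deg) = 0.4540
sin(63 deg) = 0.8910
exp(theta*B) = 0.4540 + 0.8910*B


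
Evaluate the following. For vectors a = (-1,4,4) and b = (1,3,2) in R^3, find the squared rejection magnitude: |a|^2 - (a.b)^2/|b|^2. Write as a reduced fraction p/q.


|a|^2 = (-1)^2 + 4^2 + 4^2 = 33
|b|^2 = 1^2 + 3^2 + 2^2 = 14
a . b = (-1)*1 + 4*3 + 4*2 = 19
(a.b)^2 = 19^2 = 361
|rej|^2 = 33 - 361/14
= (462 - 361)/14
= 101/14
In lowest terms: 101/14


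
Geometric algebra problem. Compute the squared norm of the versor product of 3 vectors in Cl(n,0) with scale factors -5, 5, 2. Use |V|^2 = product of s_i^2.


Each vector v_i has |v_i|^2 = s_i^2
Squared scales: (-5)^2 = 25, 5^2 = 25, 2^2 = 4
|V|^2 = 25 * 25 * 4
= 2500


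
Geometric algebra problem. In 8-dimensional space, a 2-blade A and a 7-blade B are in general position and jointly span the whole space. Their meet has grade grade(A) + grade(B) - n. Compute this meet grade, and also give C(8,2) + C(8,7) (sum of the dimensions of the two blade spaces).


Meet grade = grade(A) + grade(B) - n
= 2 + 7 - 8 = 1
C(8,2) = 28
C(8,7) = 8
dim_A + dim_B = 28 + 8 = 36


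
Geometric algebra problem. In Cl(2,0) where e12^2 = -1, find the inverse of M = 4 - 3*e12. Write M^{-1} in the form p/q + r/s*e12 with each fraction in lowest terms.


M = 4 - 3*e12, where e12^2 = -1.
Since M commutes with its reverse ~M = a - b*e12, M * ~M = a^2 - b^2*e12^2 = a^2 + b^2.
So M^{-1} = ~M / (a^2 + b^2) = (a - b*e12)/(a^2 + b^2).
a^2 + b^2 = 16 + 9 = 25
Scalar part = 4/25 = 4/25
Bivector coeff = 3/25 = 3/25
M^{-1} = 4/25 + 3/25*e12


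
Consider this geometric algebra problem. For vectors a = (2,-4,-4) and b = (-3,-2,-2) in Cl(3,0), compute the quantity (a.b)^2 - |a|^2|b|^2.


a . b = 2*(-3) + (-4)*(-2) + (-4)*(-2)
= -6 + 8 + 8 = 10
|a|^2 = 2^2 + (-4)^2 + (-4)^2 = 36
|b|^2 = (-3)^2 + (-2)^2 + (-2)^2 = 17
(a.b)^2 = 10^2 = 100
|a|^2 * |b|^2 = 36 * 17 = 612
Result = 100 - 612 = -512


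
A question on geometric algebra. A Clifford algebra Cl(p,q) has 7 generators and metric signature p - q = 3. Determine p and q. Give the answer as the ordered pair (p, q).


We need p + q = 7 and p - q = 3.
Adding: 2p = 7 + 3 = 10, so p = 5.
Then q = 7 - 5 = 2.
(p, q) = (5, 2)


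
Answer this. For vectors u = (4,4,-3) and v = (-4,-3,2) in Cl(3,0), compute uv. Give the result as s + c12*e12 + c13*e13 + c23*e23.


In Cl(3,0): e_i^2 = 1, e_ie_j = -e_je_i for i != j.
Scalar part = u . v = 4*(-4) + 4*(-3) + (-3)*2
= -16 + (-12) + (-6) = -34
e12 coeff = 4*(-3) - 4*(-4) = -12 - (-16) = 4
e13 coeff = 4*2 - (-3)*(-4) = 8 - 12 = -4
e23 coeff = 4*2 - (-3)*(-3) = 8 - 9 = -1
uv = -34 + 4*e12 - 4*e13 - 1*e23


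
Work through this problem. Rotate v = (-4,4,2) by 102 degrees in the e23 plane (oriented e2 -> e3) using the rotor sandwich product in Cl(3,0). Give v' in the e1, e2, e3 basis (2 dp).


Rotor R = cos(51deg) - sin(51deg)*e23
Rotation angle theta = 2 * 51 = 102 degrees in the e23 plane (e2 -> e3).
The component perpendicular to the plane (e1) is invariant: v'_1 = v1 = -4.00
cos(102deg) = -0.2079, sin(102deg) = 0.9781
v'_2 = v2*cos(theta) - v3*sin(theta) = 4*(-0.2079) - 2*0.9781 = -2.79
v'_3 = v2*sin(theta) + v3*cos(theta) = 4*0.9781 + 2*(-0.2079) = 3.50
v' = -4.00*e1 - 2.79*e2 + 3.50*e3


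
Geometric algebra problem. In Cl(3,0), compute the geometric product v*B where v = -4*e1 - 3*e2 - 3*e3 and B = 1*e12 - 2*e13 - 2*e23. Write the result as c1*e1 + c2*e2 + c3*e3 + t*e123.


vB has grade-1 (vector) and grade-3 (trivector) parts: vB = (v _| B) + (v ^ B).
Vector part <vB>_1:
  e1: -v2*b12 - v3*b13 = -(-3)*(1) - (-3)*(-2) = -3
  e2: v1*b12 - v3*b23 = (-4)*(1) - (-3)*(-2) = -10
  e3: v1*b13 + v2*b23 = (-4)*(-2) + (-3)*(-2) = 14
Trivector part <vB>_3:
  e123: v1*b23 - v2*b13 + v3*b12 = (-4)*(-2) - (-3)*(-2) + (-3)*(1) = -1
vB = -3*e1 - 10*e2 + 14*e3 - 1*e123


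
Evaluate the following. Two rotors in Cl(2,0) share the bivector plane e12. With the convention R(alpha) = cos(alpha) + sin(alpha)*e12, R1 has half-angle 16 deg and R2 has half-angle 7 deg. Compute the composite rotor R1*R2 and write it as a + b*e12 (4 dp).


Same-plane rotors commute and their half-angles add:
R1*R2 = cos(a1 + a2) + sin(a1 + a2)*e12.
a1 + a2 = 16 + 7 = 23 deg
cos(23 deg) = 0.9205
sin(23 deg) = 0.3907
R1*R2 = 0.9205 + 0.3907*e12
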